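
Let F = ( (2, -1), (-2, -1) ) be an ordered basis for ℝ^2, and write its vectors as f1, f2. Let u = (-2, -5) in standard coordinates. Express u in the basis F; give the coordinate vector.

[u]_F is the unique c with M c = u, where M has columns f1, f2.
System: 2c_1 - 2c_2 = -2, -c_1 - c_2 = -5; solving gives c_1 = 2, c_2 = 3.
Check: 2f1 + 3f2 = (-2, -5).

(2, 3)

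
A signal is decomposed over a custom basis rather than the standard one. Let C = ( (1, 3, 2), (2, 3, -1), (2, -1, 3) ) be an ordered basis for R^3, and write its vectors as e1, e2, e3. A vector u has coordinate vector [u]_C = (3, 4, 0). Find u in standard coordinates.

By definition u = 3e1 + 4e2 + 0·e3.
Summing componentwise gives (11, 21, 2).

(11, 21, 2)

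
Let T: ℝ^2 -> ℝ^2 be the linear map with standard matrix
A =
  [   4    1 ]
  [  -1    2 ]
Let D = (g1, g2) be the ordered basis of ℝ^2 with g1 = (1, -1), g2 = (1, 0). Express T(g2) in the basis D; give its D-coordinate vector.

(1, 3)

Compute T(g2) = A g2 = (4, -1) in standard coordinates.
Then write this in D-coordinates: solve for y in y_1 g1 + y_2 g2 = (4, -1).
This gives y = (1, 3), which is column 2 of [T]_D.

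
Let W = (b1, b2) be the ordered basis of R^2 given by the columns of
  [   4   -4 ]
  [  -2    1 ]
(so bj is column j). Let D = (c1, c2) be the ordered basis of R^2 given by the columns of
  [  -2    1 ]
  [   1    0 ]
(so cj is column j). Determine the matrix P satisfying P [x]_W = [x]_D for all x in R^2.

[[-2, 1], [0, -2]]

Take x = bj: its W-coordinates are the j-th standard unit vector, so P e_j — column j of P — equals [bj]_D.
b1 = -2c1 + 0·c2, giving column 1 = [-2, 0]; repeating for each j gives P = [[-2, 1], [0, -2]].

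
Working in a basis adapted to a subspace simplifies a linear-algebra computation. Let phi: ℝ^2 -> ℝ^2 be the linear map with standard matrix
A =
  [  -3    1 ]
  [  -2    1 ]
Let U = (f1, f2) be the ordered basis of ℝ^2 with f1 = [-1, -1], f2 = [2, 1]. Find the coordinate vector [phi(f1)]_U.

[0, 1]

Column 1 of [phi]_U is the U-coordinate vector of phi(f1).
In standard coordinates phi(f1) = A f1 = [2, 1].
Converting to U: [2, 1] = 0·f1 + f2, so the coordinate vector is [0, 1].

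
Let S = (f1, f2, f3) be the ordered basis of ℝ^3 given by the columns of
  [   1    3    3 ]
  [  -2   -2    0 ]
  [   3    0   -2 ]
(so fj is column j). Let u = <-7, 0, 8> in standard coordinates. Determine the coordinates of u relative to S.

We seek scalars with c_1 f1 + ... + c_3 f3 = u; equivalently solve M c = u where the columns of M are f1, ..., f3.
Row-reducing the augmented matrix [M | u] gives c = (2, -2, -1).
Check: 2f1 - 2f2 - f3 = <-7, 0, 8>.

<2, -2, -1>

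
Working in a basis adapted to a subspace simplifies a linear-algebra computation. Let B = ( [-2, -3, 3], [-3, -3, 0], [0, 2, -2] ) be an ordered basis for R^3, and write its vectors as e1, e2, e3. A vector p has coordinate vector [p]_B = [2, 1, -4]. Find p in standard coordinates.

By definition p = 2e1 + e2 - 4e3.
Summing componentwise gives [-7, -17, 14].

[-7, -17, 14]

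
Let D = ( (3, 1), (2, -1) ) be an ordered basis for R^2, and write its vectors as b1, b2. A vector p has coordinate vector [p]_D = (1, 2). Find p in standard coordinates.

By definition p = b1 + 2b2.
Summing componentwise gives (7, -1).

(7, -1)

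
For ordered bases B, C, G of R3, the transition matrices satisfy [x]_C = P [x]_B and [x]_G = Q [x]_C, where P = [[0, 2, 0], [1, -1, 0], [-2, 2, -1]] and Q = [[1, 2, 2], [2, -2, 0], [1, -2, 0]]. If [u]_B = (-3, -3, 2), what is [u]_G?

Composing the changes, [u]_G = Q P [u]_B.
Q P = [[-2, 4, -2], [-2, 6, 0], [-2, 4, 0]]; applying this to (-3, -3, 2) gives (-10, -12, -6).

(-10, -12, -6)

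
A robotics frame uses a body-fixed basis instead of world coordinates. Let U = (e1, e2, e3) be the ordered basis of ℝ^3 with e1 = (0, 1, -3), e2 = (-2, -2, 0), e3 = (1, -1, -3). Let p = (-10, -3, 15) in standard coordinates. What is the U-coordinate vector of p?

(-1, 3, -4)

We seek scalars with c_1 e1 + ... + c_3 e3 = p; equivalently solve M c = p where the columns of M are e1, ..., e3.
Gaussian elimination on [M | p] yields c = (-1, 3, -4).
Check: -e1 + 3e2 - 4e3 = (-10, -3, 15).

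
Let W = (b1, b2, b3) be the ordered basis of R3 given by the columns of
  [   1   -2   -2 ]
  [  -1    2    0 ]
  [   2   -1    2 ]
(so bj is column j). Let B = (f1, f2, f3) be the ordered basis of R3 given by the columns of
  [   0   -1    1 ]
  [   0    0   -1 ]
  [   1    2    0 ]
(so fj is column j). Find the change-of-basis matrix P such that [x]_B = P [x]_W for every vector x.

[[2, -1, -2], [0, 0, 2], [1, -2, 0]]

Column j of P is [bj]_B, since P maps W-coordinates to B-coordinates.
Expressing b1 in B: b1 = 2f1 + 0·f2 + f3, so column 1 of P is (2, 0, 1).
Doing the same for each bj gives P = [[2, -1, -2], [0, 0, 2], [1, -2, 0]].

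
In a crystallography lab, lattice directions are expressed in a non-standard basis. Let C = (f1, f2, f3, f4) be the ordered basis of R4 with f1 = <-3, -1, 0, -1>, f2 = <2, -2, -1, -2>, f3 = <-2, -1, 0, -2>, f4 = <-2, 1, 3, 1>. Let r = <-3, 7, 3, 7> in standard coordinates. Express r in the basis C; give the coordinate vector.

[r]_C is the unique c with M c = r, where M has columns f1, ..., f4.
Gaussian elimination on [M | r] yields c = (-1, -3, 0, 0).
Check: -f1 - 3f2 + 0·f3 + 0·f4 = <-3, 7, 3, 7>.

<-1, -3, 0, 0>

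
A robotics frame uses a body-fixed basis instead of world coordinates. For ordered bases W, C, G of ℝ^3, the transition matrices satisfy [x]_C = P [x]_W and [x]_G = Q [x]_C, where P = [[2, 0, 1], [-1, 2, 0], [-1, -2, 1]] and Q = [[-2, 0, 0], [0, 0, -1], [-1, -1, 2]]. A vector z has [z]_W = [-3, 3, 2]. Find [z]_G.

[8, 1, -7]

First [z]_C = P [z]_W = [-4, 9, -1].
Then [z]_G = Q [z]_C = [8, 1, -7].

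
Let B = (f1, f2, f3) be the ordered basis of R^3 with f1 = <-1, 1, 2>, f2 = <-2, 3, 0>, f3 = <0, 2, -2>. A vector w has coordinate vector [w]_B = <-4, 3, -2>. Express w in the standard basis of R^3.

<-2, 1, -4>

By definition w = -4f1 + 3f2 - 2f3.
Summing componentwise gives <-2, 1, -4>.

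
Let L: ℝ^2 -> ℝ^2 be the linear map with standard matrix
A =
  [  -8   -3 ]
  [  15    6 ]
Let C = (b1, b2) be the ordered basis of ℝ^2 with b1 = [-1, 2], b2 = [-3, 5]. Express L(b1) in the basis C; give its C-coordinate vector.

[1, -1]

Compute L(b1) = A b1 = [2, -3] in standard coordinates.
Then write this in C-coordinates: solve for y in y_1 b1 + y_2 b2 = [2, -3].
This gives y = [1, -1], which is column 1 of [L]_C.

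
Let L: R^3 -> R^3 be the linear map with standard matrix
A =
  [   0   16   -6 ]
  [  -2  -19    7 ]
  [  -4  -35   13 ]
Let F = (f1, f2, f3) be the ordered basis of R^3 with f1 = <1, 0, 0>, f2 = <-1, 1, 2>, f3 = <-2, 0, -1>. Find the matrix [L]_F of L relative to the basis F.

[[-2, -1, 1], [-2, -3, -3], [0, -1, -1]]

The j-th column of [L]_F is [L(fj)]_F.
L(f1) = A f1 = <0, -2, -4> = -2f1 - 2f2 + 0·f3, so column 1 is <-2, -2, 0>.
Repeating for f2, f3 and assembling the columns gives [[-2, -1, 1], [-2, -3, -3], [0, -1, -1]].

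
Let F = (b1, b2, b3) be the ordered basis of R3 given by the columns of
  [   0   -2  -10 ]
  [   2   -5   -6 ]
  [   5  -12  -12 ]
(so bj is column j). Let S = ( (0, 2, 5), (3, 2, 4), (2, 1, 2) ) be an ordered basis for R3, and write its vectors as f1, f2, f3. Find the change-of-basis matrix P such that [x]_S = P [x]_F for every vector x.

Take x = bj: its F-coordinates are the j-th standard unit vector, so P e_j — column j of P — equals [bj]_S.
b1 = f1 + 0·f2 + 0·f3, giving column 1 = (1, 0, 0); repeating for each j gives P = [[1, -2, 0], [0, 0, -2], [0, -1, -2]].

[[1, -2, 0], [0, 0, -2], [0, -1, -2]]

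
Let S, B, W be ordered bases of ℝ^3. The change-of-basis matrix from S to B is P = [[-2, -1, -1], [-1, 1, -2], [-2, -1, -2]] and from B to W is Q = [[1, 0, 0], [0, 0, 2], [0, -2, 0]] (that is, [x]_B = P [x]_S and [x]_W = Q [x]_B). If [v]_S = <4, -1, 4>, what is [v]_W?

<-11, -30, 26>

Composing the changes, [v]_W = Q P [v]_S.
Q P = [[-2, -1, -1], [-4, -2, -4], [2, -2, 4]]; applying this to <4, -1, 4> gives <-11, -30, 26>.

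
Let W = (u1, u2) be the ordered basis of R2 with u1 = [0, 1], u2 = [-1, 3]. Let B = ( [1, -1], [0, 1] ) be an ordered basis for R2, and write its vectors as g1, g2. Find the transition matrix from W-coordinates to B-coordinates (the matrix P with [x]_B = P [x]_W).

Take x = uj: its W-coordinates are the j-th standard unit vector, so P e_j — column j of P — equals [uj]_B.
u1 = 0·g1 + g2, giving column 1 = [0, 1]; repeating for each j gives P = [[0, -1], [1, 2]].

[[0, -1], [1, 2]]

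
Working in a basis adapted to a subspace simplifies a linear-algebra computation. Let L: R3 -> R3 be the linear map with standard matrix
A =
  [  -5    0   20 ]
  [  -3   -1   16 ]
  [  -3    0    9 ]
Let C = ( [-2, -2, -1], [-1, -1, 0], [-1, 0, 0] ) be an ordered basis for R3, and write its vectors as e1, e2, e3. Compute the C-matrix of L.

[[3, -3, -3], [2, 2, 3], [2, -1, -2]]

Let P have columns e1, ..., e3. Then [L]_C = P^(-1) A P.
Here det P = 1, so P^(-1) is integer; computing A P first and then P^(-1)(A P) gives [[3, -3, -3], [2, 2, 3], [2, -1, -2]].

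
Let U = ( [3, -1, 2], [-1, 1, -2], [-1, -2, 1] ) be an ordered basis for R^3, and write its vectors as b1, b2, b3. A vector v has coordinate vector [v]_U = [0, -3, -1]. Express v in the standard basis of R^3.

[4, -1, 5]

By definition v = 0·b1 - 3b2 - b3.
Summing componentwise gives [4, -1, 5].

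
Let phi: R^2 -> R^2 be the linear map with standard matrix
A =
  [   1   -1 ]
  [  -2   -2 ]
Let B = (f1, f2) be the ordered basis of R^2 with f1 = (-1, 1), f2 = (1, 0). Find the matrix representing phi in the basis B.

[[0, -2], [-2, -1]]

With P the matrix whose columns are f1, f2, [phi]_B = P^(-1) A P.
Column by column: phi(f1) = A f1 = (-2, 0); its B-coordinates (0, -2) give column 1.
Continuing for each basis vector yields [phi]_B = [[0, -2], [-2, -1]].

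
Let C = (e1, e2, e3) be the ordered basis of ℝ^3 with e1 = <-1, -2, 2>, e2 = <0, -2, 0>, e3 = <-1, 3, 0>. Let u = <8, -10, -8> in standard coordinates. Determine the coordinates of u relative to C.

Write u = c_1 e1 + ... + c_3 e3 and solve for the c_i.
Row-reducing the augmented matrix [M | u] gives c = (-4, 3, -4).
Check: -4e1 + 3e2 - 4e3 = <8, -10, -8>.

<-4, 3, -4>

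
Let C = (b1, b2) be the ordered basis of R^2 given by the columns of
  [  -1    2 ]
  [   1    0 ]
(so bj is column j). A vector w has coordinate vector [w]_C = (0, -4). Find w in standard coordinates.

(-8, 0)

w = M [w]_C, where M has columns b1, b2.
Carrying out the matrix-vector product, w = (-8, 0).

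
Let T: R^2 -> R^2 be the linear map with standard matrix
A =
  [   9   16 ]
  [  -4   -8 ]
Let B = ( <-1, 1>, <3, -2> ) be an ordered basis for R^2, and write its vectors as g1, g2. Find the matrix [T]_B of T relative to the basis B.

[[2, 2], [3, -1]]

The j-th column of [T]_B is [T(gj)]_B.
T(g1) = A g1 = <7, -4> = 2g1 + 3g2, so column 1 is <2, 3>.
Repeating for g2 and assembling the columns gives [[2, 2], [3, -1]].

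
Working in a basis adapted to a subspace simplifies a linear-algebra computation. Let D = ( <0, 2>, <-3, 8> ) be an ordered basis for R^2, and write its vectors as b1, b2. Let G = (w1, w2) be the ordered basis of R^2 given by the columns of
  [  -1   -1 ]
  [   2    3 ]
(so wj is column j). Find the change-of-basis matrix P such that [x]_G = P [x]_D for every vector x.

Take x = bj: its D-coordinates are the j-th standard unit vector, so P e_j — column j of P — equals [bj]_G.
b1 = -2w1 + 2w2, giving column 1 = <-2, 2>; repeating for each j gives P = [[-2, 1], [2, 2]].

[[-2, 1], [2, 2]]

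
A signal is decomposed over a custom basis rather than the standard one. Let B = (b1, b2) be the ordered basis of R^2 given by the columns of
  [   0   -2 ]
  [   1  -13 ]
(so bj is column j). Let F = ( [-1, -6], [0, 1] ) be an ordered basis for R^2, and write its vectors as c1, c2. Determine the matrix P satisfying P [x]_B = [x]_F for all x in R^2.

Let M have columns bj and N have columns cj. Then for every x, N [x]_F = x = M [x]_B, so P = N^(-1) M.
Since det N = -1, N^(-1) has integer entries; multiplying gives P = [[0, 2], [1, -1]].

[[0, 2], [1, -1]]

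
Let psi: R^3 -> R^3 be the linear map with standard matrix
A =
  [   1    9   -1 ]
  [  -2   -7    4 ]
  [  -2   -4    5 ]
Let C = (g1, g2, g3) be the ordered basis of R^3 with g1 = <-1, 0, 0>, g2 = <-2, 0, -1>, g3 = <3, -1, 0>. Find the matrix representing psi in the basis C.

With P the matrix whose columns are g1, ..., g3, [psi]_C = P^(-1) A P.
Column by column: psi(g1) = A g1 = <-1, 2, 2>; its C-coordinates <-1, -2, -2> give column 1.
Continuing for each basis vector yields [psi]_C = [[-1, -1, -1], [-2, 1, 2], [-2, 0, -1]].

[[-1, -1, -1], [-2, 1, 2], [-2, 0, -1]]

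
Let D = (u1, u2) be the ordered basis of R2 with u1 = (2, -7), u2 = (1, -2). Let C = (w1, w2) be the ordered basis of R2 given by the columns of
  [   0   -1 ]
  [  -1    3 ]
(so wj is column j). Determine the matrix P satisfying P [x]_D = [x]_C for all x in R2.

[[1, -1], [-2, -1]]

Let M have columns uj and N have columns wj. Then for every x, N [x]_C = x = M [x]_D, so P = N^(-1) M.
Since det N = -1, N^(-1) has integer entries; multiplying gives P = [[1, -1], [-2, -1]].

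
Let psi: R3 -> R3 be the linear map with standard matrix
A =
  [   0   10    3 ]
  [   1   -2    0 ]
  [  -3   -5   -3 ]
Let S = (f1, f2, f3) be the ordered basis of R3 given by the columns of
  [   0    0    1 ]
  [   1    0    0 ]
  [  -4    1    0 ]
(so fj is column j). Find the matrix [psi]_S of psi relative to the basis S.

The j-th column of [psi]_S is [psi(fj)]_S.
psi(f1) = A f1 = [-2, -2, 7] = -2f1 - f2 - 2f3, so column 1 is [-2, -1, -2].
Repeating for f2, f3 and assembling the columns gives [[-2, 0, 1], [-1, -3, 1], [-2, 3, 0]].

[[-2, 0, 1], [-1, -3, 1], [-2, 3, 0]]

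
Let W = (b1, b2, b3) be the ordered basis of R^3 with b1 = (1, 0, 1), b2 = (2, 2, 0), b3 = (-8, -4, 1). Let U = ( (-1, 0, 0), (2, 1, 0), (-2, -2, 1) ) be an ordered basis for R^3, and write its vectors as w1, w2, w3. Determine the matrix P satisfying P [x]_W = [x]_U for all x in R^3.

Take x = bj: its W-coordinates are the j-th standard unit vector, so P e_j — column j of P — equals [bj]_U.
b1 = w1 + 2w2 + w3, giving column 1 = (1, 2, 1); repeating for each j gives P = [[1, 2, 2], [2, 2, -2], [1, 0, 1]].

[[1, 2, 2], [2, 2, -2], [1, 0, 1]]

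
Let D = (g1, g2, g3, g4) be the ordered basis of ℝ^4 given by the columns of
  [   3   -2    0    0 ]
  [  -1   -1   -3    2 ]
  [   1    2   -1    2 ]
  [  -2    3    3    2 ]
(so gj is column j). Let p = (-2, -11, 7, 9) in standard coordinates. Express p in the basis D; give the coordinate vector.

(2, 4, 1, -1)

[p]_D is the unique c with M c = p, where M has columns g1, ..., g4.
Solving this 4x4 system gives c = (2, 4, 1, -1).
Check: 2g1 + 4g2 + g3 - g4 = (-2, -11, 7, 9).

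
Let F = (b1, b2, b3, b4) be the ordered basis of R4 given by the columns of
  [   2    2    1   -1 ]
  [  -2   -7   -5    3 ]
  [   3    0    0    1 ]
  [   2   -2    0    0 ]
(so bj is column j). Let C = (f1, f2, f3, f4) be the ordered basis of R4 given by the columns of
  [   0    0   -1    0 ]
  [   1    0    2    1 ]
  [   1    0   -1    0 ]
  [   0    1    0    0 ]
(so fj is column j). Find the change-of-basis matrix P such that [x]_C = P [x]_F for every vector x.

[[1, -2, -1, 2], [2, -2, 0, 0], [-2, -2, -1, 1], [1, -1, -2, -1]]

Column j of P is [bj]_C, since P maps F-coordinates to C-coordinates.
Expressing b1 in C: b1 = f1 + 2f2 - 2f3 + f4, so column 1 of P is <1, 2, -2, 1>.
Doing the same for each bj gives P = [[1, -2, -1, 2], [2, -2, 0, 0], [-2, -2, -1, 1], [1, -1, -2, -1]].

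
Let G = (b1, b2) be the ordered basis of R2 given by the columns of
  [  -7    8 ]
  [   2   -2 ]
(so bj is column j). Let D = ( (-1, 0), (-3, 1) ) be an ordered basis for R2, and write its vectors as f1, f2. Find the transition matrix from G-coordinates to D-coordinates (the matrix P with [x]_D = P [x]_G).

Take x = bj: its G-coordinates are the j-th standard unit vector, so P e_j — column j of P — equals [bj]_D.
b1 = f1 + 2f2, giving column 1 = (1, 2); repeating for each j gives P = [[1, -2], [2, -2]].

[[1, -2], [2, -2]]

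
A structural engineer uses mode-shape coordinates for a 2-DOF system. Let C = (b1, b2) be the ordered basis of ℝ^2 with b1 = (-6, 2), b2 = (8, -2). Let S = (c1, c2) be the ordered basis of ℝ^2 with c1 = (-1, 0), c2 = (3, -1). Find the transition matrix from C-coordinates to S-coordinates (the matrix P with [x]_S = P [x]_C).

Take x = bj: its C-coordinates are the j-th standard unit vector, so P e_j — column j of P — equals [bj]_S.
b1 = 0·c1 - 2c2, giving column 1 = (0, -2); repeating for each j gives P = [[0, -2], [-2, 2]].

[[0, -2], [-2, 2]]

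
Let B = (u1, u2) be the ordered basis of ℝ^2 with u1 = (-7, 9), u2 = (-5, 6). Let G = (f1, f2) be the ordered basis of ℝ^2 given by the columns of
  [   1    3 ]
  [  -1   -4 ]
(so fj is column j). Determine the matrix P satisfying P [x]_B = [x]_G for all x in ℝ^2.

[[-1, -2], [-2, -1]]

Let M have columns uj and N have columns fj. Then for every x, N [x]_G = x = M [x]_B, so P = N^(-1) M.
Since det N = -1, N^(-1) has integer entries; multiplying gives P = [[-1, -2], [-2, -1]].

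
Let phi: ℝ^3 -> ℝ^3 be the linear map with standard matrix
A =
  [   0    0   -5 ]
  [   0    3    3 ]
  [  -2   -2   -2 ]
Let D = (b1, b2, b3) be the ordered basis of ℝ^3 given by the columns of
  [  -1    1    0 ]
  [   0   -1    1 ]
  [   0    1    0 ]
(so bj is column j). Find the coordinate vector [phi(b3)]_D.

Column 3 of [phi]_D is the D-coordinate vector of phi(b3).
In standard coordinates phi(b3) = A b3 = [0, 3, -2].
Converting to D: [0, 3, -2] = -2b1 - 2b2 + b3, so the coordinate vector is [-2, -2, 1].

[-2, -2, 1]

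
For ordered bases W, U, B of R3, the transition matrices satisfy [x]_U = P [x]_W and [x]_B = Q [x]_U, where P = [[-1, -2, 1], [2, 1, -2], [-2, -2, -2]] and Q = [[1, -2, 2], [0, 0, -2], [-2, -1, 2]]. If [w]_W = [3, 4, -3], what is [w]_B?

Composing the changes, [w]_B = Q P [w]_W.
Q P = [[-9, -8, 1], [4, 4, 4], [-4, -1, -4]]; applying this to [3, 4, -3] gives [-62, 16, -4].

[-62, 16, -4]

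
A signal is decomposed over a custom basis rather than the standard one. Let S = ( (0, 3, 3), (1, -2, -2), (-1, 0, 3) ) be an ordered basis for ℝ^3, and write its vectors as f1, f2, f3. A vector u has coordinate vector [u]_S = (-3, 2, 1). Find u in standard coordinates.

By definition u = -3f1 + 2f2 + f3.
Summing componentwise gives (1, -13, -10).

(1, -13, -10)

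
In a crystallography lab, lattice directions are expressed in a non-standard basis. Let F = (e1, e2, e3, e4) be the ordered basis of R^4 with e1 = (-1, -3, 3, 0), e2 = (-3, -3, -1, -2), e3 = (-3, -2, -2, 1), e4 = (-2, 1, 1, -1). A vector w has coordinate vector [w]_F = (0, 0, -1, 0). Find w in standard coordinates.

(3, 2, 2, -1)

w = M [w]_F, where M has columns e1, ..., e4.
Carrying out the matrix-vector product, w = (3, 2, 2, -1).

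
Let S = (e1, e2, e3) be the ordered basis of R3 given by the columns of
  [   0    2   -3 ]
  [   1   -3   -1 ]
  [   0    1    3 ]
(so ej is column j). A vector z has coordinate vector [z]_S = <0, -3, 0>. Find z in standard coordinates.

<-6, 9, -3>

z = M [z]_S, where M has columns e1, ..., e3.
Carrying out the matrix-vector product, z = <-6, 9, -3>.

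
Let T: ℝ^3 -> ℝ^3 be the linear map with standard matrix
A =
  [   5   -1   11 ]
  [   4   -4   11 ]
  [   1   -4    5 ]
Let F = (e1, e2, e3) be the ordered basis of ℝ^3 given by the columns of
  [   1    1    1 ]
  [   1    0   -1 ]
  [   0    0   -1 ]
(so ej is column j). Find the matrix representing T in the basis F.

Let P have columns e1, ..., e3. Then [T]_F = P^(-1) A P.
Here det P = 1, so P^(-1) is integer; computing A P first and then P^(-1)(A P) gives [[3, 3, -3], [-2, 3, -2], [3, -1, 0]].

[[3, 3, -3], [-2, 3, -2], [3, -1, 0]]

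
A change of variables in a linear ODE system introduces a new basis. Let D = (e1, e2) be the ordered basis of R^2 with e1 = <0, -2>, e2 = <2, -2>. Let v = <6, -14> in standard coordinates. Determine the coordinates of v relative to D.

Write v = c_1 e1 + c_2 e2 and solve for the c_i.
System: 0c_1 + 2c_2 = 6, -2c_1 - 2c_2 = -14; solving gives c_1 = 4, c_2 = 3.
Check: 4e1 + 3e2 = <6, -14>.

<4, 3>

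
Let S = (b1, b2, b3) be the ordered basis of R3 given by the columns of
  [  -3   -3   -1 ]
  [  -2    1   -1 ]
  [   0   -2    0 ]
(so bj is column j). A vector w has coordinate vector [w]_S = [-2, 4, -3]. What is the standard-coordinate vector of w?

The coordinates say w = -2b1 + 4b2 - 3b3; adding the scaled basis vectors gives [-3, 11, -8].

[-3, 11, -8]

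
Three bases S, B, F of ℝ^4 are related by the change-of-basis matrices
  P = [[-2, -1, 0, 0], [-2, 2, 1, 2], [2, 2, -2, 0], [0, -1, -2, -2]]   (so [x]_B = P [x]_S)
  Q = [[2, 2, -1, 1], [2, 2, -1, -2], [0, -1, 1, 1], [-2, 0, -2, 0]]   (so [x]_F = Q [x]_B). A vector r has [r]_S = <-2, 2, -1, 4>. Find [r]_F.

Composing the changes, [r]_F = Q P [r]_S.
Q P = [[-10, -1, 2, 2], [-10, 2, 8, 8], [4, -1, -5, -4], [0, -2, 4, 0]]; applying this to <-2, 2, -1, 4> gives <24, 48, -21, -8>.

<24, 48, -21, -8>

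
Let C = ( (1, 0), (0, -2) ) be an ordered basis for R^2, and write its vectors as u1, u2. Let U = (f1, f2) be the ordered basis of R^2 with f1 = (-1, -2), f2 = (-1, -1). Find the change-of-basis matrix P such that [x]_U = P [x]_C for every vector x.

[[1, 2], [-2, -2]]

Let M have columns uj and N have columns fj. Then for every x, N [x]_U = x = M [x]_C, so P = N^(-1) M.
Since det N = -1, N^(-1) has integer entries; multiplying gives P = [[1, 2], [-2, -2]].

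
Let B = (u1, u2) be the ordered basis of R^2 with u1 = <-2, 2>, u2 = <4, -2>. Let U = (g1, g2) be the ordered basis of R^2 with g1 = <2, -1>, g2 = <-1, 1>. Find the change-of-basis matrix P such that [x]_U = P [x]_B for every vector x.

Column j of P is [uj]_U, since P maps B-coordinates to U-coordinates.
Expressing u1 in U: u1 = 0·g1 + 2g2, so column 1 of P is <0, 2>.
Doing the same for each uj gives P = [[0, 2], [2, 0]].

[[0, 2], [2, 0]]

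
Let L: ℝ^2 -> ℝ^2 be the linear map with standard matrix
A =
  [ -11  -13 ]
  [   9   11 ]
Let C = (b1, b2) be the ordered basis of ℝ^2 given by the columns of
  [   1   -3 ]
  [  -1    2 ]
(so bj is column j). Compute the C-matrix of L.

With P the matrix whose columns are b1, b2, [L]_C = P^(-1) A P.
Column by column: L(b1) = A b1 = [2, -2]; its C-coordinates [2, 0] give column 1.
Continuing for each basis vector yields [L]_C = [[2, 1], [0, -2]].

[[2, 1], [0, -2]]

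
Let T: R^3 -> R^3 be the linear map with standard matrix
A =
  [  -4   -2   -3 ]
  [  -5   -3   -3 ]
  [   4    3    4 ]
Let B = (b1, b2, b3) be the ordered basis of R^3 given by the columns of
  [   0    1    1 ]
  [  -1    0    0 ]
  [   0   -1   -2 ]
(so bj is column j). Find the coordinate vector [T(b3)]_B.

Column 3 of [T]_B is the B-coordinate vector of T(b3).
In standard coordinates T(b3) = A b3 = <2, 1, -4>.
Converting to B: <2, 1, -4> = -b1 + 0·b2 + 2b3, so the coordinate vector is <-1, 0, 2>.

<-1, 0, 2>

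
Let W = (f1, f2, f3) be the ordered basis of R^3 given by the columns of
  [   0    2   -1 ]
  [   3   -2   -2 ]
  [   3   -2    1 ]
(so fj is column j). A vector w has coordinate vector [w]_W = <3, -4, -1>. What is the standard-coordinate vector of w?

<-7, 19, 16>

The coordinates say w = 3f1 - 4f2 - f3; adding the scaled basis vectors gives <-7, 19, 16>.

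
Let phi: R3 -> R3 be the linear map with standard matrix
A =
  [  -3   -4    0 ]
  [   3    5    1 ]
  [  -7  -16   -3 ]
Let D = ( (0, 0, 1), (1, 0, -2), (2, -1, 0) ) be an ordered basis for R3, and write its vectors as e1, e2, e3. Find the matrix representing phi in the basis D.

[[1, -3, 2], [2, -1, 0], [-1, -1, -1]]

Let P have columns e1, ..., e3. Then [phi]_D = P^(-1) A P.
Here det P = -1, so P^(-1) is integer; computing A P first and then P^(-1)(A P) gives [[1, -3, 2], [2, -1, 0], [-1, -1, -1]].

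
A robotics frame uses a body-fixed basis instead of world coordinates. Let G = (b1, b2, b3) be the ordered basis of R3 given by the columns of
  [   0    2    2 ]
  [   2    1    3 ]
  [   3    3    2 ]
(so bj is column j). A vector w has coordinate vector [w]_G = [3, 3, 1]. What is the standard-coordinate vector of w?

[8, 12, 20]

The coordinates say w = 3b1 + 3b2 + b3; adding the scaled basis vectors gives [8, 12, 20].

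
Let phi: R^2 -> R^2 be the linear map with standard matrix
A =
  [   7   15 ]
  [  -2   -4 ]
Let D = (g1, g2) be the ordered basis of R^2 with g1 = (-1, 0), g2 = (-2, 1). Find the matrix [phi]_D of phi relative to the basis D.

[[3, -1], [2, 0]]

Let P have columns g1, g2. Then [phi]_D = P^(-1) A P.
Here det P = -1, so P^(-1) is integer; computing A P first and then P^(-1)(A P) gives [[3, -1], [2, 0]].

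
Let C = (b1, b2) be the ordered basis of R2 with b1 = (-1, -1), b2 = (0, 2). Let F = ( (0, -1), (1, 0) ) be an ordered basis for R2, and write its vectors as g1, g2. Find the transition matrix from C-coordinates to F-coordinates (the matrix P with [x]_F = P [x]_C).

[[1, -2], [-1, 0]]

Take x = bj: its C-coordinates are the j-th standard unit vector, so P e_j — column j of P — equals [bj]_F.
b1 = g1 - g2, giving column 1 = (1, -1); repeating for each j gives P = [[1, -2], [-1, 0]].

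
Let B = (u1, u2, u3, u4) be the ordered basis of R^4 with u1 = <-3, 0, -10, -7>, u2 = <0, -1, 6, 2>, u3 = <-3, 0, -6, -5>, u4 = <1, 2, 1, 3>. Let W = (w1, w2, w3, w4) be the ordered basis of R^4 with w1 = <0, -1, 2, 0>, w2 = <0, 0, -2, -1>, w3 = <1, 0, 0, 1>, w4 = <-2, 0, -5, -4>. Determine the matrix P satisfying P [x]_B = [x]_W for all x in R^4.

Let M have columns uj and N have columns wj. Then for every x, N [x]_W = x = M [x]_B, so P = N^(-1) M.
Since det N = 1, N^(-1) has integer entries; multiplying gives P = [[0, 1, 0, -2], [0, -2, -2, 0], [1, 0, 1, -1], [2, 0, 2, -1]].

[[0, 1, 0, -2], [0, -2, -2, 0], [1, 0, 1, -1], [2, 0, 2, -1]]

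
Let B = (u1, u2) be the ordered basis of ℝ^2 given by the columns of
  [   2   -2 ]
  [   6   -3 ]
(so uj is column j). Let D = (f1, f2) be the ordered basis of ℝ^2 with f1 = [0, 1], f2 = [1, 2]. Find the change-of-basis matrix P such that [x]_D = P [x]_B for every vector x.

[[2, 1], [2, -2]]

Column j of P is [uj]_D, since P maps B-coordinates to D-coordinates.
Expressing u1 in D: u1 = 2f1 + 2f2, so column 1 of P is [2, 2].
Doing the same for each uj gives P = [[2, 1], [2, -2]].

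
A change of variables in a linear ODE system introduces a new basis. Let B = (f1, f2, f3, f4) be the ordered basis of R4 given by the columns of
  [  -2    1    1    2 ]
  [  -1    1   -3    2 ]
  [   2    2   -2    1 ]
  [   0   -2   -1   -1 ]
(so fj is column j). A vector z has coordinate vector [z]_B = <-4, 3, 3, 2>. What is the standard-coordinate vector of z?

<18, 2, -6, -11>

By definition z = -4f1 + 3f2 + 3f3 + 2f4.
Summing componentwise gives <18, 2, -6, -11>.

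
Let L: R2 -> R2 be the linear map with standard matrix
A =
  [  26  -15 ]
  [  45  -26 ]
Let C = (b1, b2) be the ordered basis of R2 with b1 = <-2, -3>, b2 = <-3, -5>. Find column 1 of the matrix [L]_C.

<-1, 3>

Compute L(b1) = A b1 = <-7, -12> in standard coordinates.
Then write this in C-coordinates: solve for y in y_1 b1 + y_2 b2 = <-7, -12>.
This gives y = <-1, 3>, which is column 1 of [L]_C.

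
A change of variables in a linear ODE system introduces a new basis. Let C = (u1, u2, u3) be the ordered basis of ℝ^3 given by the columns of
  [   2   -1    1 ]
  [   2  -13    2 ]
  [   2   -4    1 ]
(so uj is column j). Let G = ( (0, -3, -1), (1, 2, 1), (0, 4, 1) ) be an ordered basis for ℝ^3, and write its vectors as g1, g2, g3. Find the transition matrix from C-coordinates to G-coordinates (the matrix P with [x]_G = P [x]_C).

[[-2, 1, 0], [2, -1, 1], [-2, -2, 0]]

Take x = uj: its C-coordinates are the j-th standard unit vector, so P e_j — column j of P — equals [uj]_G.
u1 = -2g1 + 2g2 - 2g3, giving column 1 = (-2, 2, -2); repeating for each j gives P = [[-2, 1, 0], [2, -1, 1], [-2, -2, 0]].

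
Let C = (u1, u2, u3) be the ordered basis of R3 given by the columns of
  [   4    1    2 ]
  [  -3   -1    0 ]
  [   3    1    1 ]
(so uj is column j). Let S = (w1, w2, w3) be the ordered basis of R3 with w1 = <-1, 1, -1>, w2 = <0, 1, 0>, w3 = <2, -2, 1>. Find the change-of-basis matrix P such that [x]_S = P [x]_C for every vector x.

Take x = uj: its C-coordinates are the j-th standard unit vector, so P e_j — column j of P — equals [uj]_S.
u1 = -2w1 + w2 + w3, giving column 1 = <-2, 1, 1>; repeating for each j gives P = [[-2, -1, 0], [1, 0, 2], [1, 0, 1]].

[[-2, -1, 0], [1, 0, 2], [1, 0, 1]]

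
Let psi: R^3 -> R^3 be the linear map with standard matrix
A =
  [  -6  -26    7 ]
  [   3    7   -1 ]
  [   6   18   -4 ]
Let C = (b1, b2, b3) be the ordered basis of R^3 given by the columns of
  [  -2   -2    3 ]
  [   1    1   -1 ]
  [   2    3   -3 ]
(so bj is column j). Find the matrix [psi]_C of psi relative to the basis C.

[[-1, 0, 3], [-2, 1, -1], [-2, 3, -3]]

Let P have columns b1, ..., b3. Then [psi]_C = P^(-1) A P.
Here det P = 1, so P^(-1) is integer; computing A P first and then P^(-1)(A P) gives [[-1, 0, 3], [-2, 1, -1], [-2, 3, -3]].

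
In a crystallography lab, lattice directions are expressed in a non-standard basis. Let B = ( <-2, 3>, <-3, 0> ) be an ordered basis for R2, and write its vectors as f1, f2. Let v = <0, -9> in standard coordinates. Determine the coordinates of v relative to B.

<-3, 2>

[v]_B is the unique c with M c = v, where M has columns f1, f2.
System: -2c_1 - 3c_2 = 0, 3c_1 + 0c_2 = -9; solving gives c_1 = -3, c_2 = 2.
Check: -3f1 + 2f2 = <0, -9>.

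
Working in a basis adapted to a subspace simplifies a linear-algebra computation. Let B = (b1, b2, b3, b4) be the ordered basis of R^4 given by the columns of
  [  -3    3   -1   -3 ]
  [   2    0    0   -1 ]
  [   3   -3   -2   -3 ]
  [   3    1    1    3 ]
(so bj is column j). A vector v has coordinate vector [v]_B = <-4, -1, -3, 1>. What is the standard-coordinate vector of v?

By definition v = -4b1 - b2 - 3b3 + b4.
Summing componentwise gives <9, -9, -6, -13>.

<9, -9, -6, -13>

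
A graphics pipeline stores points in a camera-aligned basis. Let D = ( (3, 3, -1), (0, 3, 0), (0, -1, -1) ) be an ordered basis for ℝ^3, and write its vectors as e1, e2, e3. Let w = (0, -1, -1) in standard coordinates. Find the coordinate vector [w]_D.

We seek scalars with c_1 e1 + ... + c_3 e3 = w; equivalently solve M c = w where the columns of M are e1, ..., e3.
Row-reducing the augmented matrix [M | w] gives c = (0, 0, 1).
Check: 0·e1 + 0·e2 + e3 = (0, -1, -1).

(0, 0, 1)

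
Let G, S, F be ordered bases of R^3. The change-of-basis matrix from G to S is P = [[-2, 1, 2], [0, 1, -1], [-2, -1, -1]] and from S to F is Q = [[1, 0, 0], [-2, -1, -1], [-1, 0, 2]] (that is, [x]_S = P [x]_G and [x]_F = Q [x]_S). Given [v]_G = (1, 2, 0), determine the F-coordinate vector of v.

(0, 2, -8)

First [v]_S = P [v]_G = (0, 2, -4).
Then [v]_F = Q [v]_S = (0, 2, -8).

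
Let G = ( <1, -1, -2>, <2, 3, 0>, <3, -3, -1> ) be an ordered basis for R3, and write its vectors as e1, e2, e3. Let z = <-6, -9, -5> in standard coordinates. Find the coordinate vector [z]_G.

We seek scalars with c_1 e1 + ... + c_3 e3 = z; equivalently solve M c = z where the columns of M are e1, ..., e3.
Solving this 3x3 system gives c = (3, -3, -1).
Check: 3e1 - 3e2 - e3 = <-6, -9, -5>.

<3, -3, -1>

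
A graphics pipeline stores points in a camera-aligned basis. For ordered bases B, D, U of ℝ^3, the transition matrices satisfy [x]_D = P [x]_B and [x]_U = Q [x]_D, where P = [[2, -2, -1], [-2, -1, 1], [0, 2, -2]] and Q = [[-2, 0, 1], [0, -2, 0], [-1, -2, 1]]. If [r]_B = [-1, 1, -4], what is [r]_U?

[10, 6, 16]

Composing the changes, [r]_U = Q P [r]_B.
Q P = [[-4, 6, 0], [4, 2, -2], [2, 6, -3]]; applying this to [-1, 1, -4] gives [10, 6, 16].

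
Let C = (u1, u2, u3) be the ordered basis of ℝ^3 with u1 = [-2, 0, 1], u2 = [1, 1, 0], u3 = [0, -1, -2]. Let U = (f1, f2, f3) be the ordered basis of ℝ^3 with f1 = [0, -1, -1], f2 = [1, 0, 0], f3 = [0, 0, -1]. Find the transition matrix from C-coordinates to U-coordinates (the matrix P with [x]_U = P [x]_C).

[[0, -1, 1], [-2, 1, 0], [-1, 1, 1]]

Let M have columns uj and N have columns fj. Then for every x, N [x]_U = x = M [x]_C, so P = N^(-1) M.
Since det N = -1, N^(-1) has integer entries; multiplying gives P = [[0, -1, 1], [-2, 1, 0], [-1, 1, 1]].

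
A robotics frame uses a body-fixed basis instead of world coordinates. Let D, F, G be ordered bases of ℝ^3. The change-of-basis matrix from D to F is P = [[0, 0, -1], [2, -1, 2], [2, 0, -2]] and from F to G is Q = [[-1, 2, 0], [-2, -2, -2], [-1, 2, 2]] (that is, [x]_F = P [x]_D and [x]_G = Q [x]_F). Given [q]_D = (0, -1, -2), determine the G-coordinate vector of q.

First [q]_F = P [q]_D = (2, -3, 4).
Then [q]_G = Q [q]_F = (-8, -6, 0).

(-8, -6, 0)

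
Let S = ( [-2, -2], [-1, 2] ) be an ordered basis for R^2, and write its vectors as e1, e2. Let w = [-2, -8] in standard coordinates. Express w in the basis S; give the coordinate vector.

[2, -2]

Write w = c_1 e1 + c_2 e2 and solve for the c_i.
System: -2c_1 - c_2 = -2, -2c_1 + 2c_2 = -8; solving gives c_1 = 2, c_2 = -2.
Check: 2e1 - 2e2 = [-2, -8].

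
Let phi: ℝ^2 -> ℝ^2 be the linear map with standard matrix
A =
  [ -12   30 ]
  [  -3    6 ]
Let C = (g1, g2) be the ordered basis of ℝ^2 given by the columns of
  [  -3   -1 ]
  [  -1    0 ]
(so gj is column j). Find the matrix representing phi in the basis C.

With P the matrix whose columns are g1, g2, [phi]_C = P^(-1) A P.
Column by column: phi(g1) = A g1 = <6, 3>; its C-coordinates <-3, 3> give column 1.
Continuing for each basis vector yields [phi]_C = [[-3, -3], [3, -3]].

[[-3, -3], [3, -3]]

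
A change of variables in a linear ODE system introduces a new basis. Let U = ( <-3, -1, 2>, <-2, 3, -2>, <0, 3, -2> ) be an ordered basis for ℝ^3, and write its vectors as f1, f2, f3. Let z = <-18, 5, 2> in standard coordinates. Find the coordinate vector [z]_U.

Write z = c_1 f1 + ... + c_3 f3 and solve for the c_i.
Gaussian elimination on [M | z] yields c = (4, 3, 0).
Check: 4f1 + 3f2 + 0·f3 = <-18, 5, 2>.

<4, 3, 0>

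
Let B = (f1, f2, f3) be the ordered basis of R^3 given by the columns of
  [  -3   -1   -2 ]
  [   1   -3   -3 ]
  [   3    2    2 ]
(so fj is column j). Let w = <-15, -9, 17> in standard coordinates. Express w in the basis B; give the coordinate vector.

<3, 2, 2>

[w]_B is the unique c with M c = w, where M has columns f1, ..., f3.
Gaussian elimination on [M | w] yields c = (3, 2, 2).
Check: 3f1 + 2f2 + 2f3 = <-15, -9, 17>.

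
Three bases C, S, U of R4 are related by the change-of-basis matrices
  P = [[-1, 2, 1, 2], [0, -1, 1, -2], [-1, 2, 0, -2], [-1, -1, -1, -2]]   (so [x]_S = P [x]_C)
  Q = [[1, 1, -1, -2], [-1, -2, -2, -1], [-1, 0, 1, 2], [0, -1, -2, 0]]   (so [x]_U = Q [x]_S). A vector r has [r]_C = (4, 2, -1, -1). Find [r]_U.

Apply P to get S-coordinates (-3, -1, 2, -3), then Q to get U-coordinates.
The result is [r]_U = (0, 4, -1, -3).

(0, 4, -1, -3)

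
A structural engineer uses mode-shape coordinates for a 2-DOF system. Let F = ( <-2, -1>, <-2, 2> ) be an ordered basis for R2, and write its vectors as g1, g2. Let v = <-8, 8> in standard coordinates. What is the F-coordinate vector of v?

We seek scalars with c_1 g1 + c_2 g2 = v; equivalently solve M c = v where the columns of M are g1, g2.
System: -2c_1 - 2c_2 = -8, -c_1 + 2c_2 = 8; solving gives c_1 = 0, c_2 = 4.
Check: 0·g1 + 4g2 = <-8, 8>.

<0, 4>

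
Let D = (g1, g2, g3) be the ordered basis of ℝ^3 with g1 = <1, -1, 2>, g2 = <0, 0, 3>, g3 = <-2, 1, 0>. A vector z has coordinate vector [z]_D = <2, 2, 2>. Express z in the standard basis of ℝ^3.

The coordinates say z = 2g1 + 2g2 + 2g3; adding the scaled basis vectors gives <-2, 0, 10>.

<-2, 0, 10>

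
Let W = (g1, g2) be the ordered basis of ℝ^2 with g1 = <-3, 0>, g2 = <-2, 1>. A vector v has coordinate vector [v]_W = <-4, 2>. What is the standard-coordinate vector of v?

<8, 2>

By definition v = -4g1 + 2g2.
Summing componentwise gives <8, 2>.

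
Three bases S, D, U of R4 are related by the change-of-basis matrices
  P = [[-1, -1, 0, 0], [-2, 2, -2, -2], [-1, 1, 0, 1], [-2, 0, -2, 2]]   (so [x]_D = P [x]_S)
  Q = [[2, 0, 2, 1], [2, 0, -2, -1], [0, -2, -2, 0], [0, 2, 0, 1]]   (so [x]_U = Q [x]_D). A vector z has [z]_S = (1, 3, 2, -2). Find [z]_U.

(-18, 2, -8, -2)

Composing the changes, [z]_U = Q P [z]_S.
Q P = [[-6, 0, -2, 4], [2, -4, 2, -4], [6, -6, 4, 2], [-6, 4, -6, -2]]; applying this to (1, 3, 2, -2) gives (-18, 2, -8, -2).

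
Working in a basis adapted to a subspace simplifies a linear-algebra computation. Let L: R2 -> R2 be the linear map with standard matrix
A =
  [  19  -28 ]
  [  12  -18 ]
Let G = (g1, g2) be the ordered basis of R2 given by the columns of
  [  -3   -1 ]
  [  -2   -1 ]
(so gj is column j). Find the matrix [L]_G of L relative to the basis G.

[[1, -3], [-2, 0]]

The j-th column of [L]_G is [L(gj)]_G.
L(g1) = A g1 = <-1, 0> = g1 - 2g2, so column 1 is <1, -2>.
Repeating for g2 and assembling the columns gives [[1, -3], [-2, 0]].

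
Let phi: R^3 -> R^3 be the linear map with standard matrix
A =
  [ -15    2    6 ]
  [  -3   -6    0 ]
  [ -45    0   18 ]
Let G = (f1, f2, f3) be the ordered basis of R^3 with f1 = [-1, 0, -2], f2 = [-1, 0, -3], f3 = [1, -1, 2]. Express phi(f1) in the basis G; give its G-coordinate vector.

Column 1 of [phi]_G is the G-coordinate vector of phi(f1).
In standard coordinates phi(f1) = A f1 = [3, 3, 9].
Converting to G: [3, 3, 9] = -3f1 - 3f2 - 3f3, so the coordinate vector is [-3, -3, -3].

[-3, -3, -3]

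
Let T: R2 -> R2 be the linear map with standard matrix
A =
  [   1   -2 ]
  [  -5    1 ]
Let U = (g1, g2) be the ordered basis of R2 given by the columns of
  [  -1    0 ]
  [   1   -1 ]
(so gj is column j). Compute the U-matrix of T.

With P the matrix whose columns are g1, g2, [T]_U = P^(-1) A P.
Column by column: T(g1) = A g1 = (-3, 6); its U-coordinates (3, -3) give column 1.
Continuing for each basis vector yields [T]_U = [[3, -2], [-3, -1]].

[[3, -2], [-3, -1]]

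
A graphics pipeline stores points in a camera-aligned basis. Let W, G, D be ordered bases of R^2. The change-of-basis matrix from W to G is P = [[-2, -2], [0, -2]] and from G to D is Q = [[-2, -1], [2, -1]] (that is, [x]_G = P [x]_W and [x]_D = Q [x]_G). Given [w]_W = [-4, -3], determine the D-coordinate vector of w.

[-34, 22]

Composing the changes, [w]_D = Q P [w]_W.
Q P = [[4, 6], [-4, -2]]; applying this to [-4, -3] gives [-34, 22].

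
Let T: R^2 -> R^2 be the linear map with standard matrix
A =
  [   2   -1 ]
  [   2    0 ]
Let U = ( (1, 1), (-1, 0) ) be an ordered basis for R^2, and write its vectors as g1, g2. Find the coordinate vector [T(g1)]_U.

(2, 1)

Compute T(g1) = A g1 = (1, 2) in standard coordinates.
Then write this in U-coordinates: solve for y in y_1 g1 + y_2 g2 = (1, 2).
This gives y = (2, 1), which is column 1 of [T]_U.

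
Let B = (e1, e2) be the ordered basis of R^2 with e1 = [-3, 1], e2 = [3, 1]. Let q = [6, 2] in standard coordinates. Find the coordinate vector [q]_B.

We seek scalars with c_1 e1 + c_2 e2 = q; equivalently solve M c = q where the columns of M are e1, e2.
System: -3c_1 + 3c_2 = 6, c_1 + c_2 = 2; solving gives c_1 = 0, c_2 = 2.
Check: 0·e1 + 2e2 = [6, 2].

[0, 2]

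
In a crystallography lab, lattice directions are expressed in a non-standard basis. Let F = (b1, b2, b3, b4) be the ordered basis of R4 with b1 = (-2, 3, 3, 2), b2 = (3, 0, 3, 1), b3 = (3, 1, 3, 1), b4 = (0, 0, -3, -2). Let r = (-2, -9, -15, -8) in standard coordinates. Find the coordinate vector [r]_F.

(-2, 1, -3, 1)

Write r = c_1 b1 + ... + c_4 b4 and solve for the c_i.
Row-reducing the augmented matrix [M | r] gives c = (-2, 1, -3, 1).
Check: -2b1 + b2 - 3b3 + b4 = (-2, -9, -15, -8).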